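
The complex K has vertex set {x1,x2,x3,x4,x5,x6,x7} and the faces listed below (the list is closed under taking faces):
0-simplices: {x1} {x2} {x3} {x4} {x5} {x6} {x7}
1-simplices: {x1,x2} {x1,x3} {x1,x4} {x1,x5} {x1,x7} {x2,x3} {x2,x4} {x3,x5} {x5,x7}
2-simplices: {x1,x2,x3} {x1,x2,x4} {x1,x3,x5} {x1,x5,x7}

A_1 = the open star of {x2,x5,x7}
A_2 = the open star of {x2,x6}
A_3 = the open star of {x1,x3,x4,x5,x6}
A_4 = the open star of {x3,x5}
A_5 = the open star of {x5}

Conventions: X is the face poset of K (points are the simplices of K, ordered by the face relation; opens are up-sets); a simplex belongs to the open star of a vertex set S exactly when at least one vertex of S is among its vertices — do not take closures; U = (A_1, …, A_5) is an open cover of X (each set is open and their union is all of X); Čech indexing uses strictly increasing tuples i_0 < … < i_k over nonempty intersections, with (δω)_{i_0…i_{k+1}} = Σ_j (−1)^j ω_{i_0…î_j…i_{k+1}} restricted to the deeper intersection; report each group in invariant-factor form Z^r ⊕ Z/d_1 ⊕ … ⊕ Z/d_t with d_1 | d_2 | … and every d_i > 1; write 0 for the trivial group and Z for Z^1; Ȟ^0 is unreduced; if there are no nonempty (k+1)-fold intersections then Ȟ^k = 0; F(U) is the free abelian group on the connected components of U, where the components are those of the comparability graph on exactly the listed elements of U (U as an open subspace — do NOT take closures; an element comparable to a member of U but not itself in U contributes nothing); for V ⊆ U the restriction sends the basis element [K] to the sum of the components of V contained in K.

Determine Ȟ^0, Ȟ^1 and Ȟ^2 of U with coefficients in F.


nonempty overlaps:
  A1={{x2},{x5},{x7},{x1,x2},{x1,x5},{x1,x7},{x2,x3},{x2,x4},{x3,x5},{x5,x7},{x1,x2,x3},{x1,x2,x4},{x1,x3,x5},{x1,x5,x7}} A2={{x2},{x6},{x1,x2},{x2,x3},{x2,x4},{x1,x2,x3},{x1,x2,x4}} A3={{x1},{x3},{x4},{x5},{x6},{x1,x2},{x1,x3},{x1,x4},{x1,x5},{x1,x7},{x2,x3},{x2,x4},{x3,x5},{x5,x7},{x1,x2,x3},{x1,x2,x4},{x1,x3,x5},{x1,x5,x7}} A4={{x3},{x5},{x1,x3},{x1,x5},{x2,x3},{x3,x5},{x5,x7},{x1,x2,x3},{x1,x3,x5},{x1,x5,x7}} A5={{x5},{x1,x5},{x3,x5},{x5,x7},{x1,x3,x5},{x1,x5,x7}}
  A12={{x2},{x1,x2},{x2,x3},{x2,x4},{x1,x2,x3},{x1,x2,x4}} A13={{x5},{x1,x2},{x1,x5},{x1,x7},{x2,x3},{x2,x4},{x3,x5},{x5,x7},{x1,x2,x3},{x1,x2,x4},{x1,x3,x5},{x1,x5,x7}} A14={{x5},{x1,x5},{x2,x3},{x3,x5},{x5,x7},{x1,x2,x3},{x1,x3,x5},{x1,x5,x7}} A15={{x5},{x1,x5},{x3,x5},{x5,x7},{x1,x3,x5},{x1,x5,x7}} A23={{x6},{x1,x2},{x2,x3},{x2,x4},{x1,x2,x3},{x1,x2,x4}} A24={{x2,x3},{x1,x2,x3}} A34={{x3},{x5},{x1,x3},{x1,x5},{x2,x3},{x3,x5},{x5,x7},{x1,x2,x3},{x1,x3,x5},{x1,x5,x7}} A35={{x5},{x1,x5},{x3,x5},{x5,x7},{x1,x3,x5},{x1,x5,x7}} A45={{x5},{x1,x5},{x3,x5},{x5,x7},{x1,x3,x5},{x1,x5,x7}}
  A123={{x1,x2},{x2,x3},{x2,x4},{x1,x2,x3},{x1,x2,x4}} A124={{x2,x3},{x1,x2,x3}} A134={{x5},{x1,x5},{x2,x3},{x3,x5},{x5,x7},{x1,x2,x3},{x1,x3,x5},{x1,x5,x7}} A135={{x5},{x1,x5},{x3,x5},{x5,x7},{x1,x3,x5},{x1,x5,x7}} A145={{x5},{x1,x5},{x3,x5},{x5,x7},{x1,x3,x5},{x1,x5,x7}} A234={{x2,x3},{x1,x2,x3}} A345={{x5},{x1,x5},{x3,x5},{x5,x7},{x1,x3,x5},{x1,x5,x7}}
  A1234={{x2,x3},{x1,x2,x3}} A1345={{x5},{x1,x5},{x3,x5},{x5,x7},{x1,x3,x5},{x1,x5,x7}}
components per intersection:
  A1: {{x2},{x1,x2},{x2,x3},{x2,x4},{x1,x2,x3},{x1,x2,x4}} {{x5},{x7},{x1,x5},{x1,x7},{x3,x5},{x5,x7},{x1,x3,x5},{x1,x5,x7}}
  A2: {{x2},{x1,x2},{x2,x3},{x2,x4},{x1,x2,x3},{x1,x2,x4}} {{x6}}
  A3: {{x1},{x3},{x4},{x5},{x1,x2},{x1,x3},{x1,x4},{x1,x5},{x1,x7},{x2,x3},{x2,x4},{x3,x5},{x5,x7},{x1,x2,x3},{x1,x2,x4},{x1,x3,x5},{x1,x5,x7}} {{x6}}
  A4: {{x3},{x5},{x1,x3},{x1,x5},{x2,x3},{x3,x5},{x5,x7},{x1,x2,x3},{x1,x3,x5},{x1,x5,x7}}
  A5: {{x5},{x1,x5},{x3,x5},{x5,x7},{x1,x3,x5},{x1,x5,x7}}
  A12: {{x2},{x1,x2},{x2,x3},{x2,x4},{x1,x2,x3},{x1,x2,x4}}
  A13: {{x5},{x1,x5},{x1,x7},{x3,x5},{x5,x7},{x1,x3,x5},{x1,x5,x7}} {{x1,x2},{x2,x3},{x2,x4},{x1,x2,x3},{x1,x2,x4}}
  A14: {{x5},{x1,x5},{x3,x5},{x5,x7},{x1,x3,x5},{x1,x5,x7}} {{x2,x3},{x1,x2,x3}}
  A15: {{x5},{x1,x5},{x3,x5},{x5,x7},{x1,x3,x5},{x1,x5,x7}}
  A23: {{x6}} {{x1,x2},{x2,x3},{x2,x4},{x1,x2,x3},{x1,x2,x4}}
  A24: {{x2,x3},{x1,x2,x3}}
  A34: {{x3},{x5},{x1,x3},{x1,x5},{x2,x3},{x3,x5},{x5,x7},{x1,x2,x3},{x1,x3,x5},{x1,x5,x7}}
  A35: {{x5},{x1,x5},{x3,x5},{x5,x7},{x1,x3,x5},{x1,x5,x7}}
  A45: {{x5},{x1,x5},{x3,x5},{x5,x7},{x1,x3,x5},{x1,x5,x7}}
  A123: {{x1,x2},{x2,x3},{x2,x4},{x1,x2,x3},{x1,x2,x4}}
  A124: {{x2,x3},{x1,x2,x3}}
  A134: {{x5},{x1,x5},{x3,x5},{x5,x7},{x1,x3,x5},{x1,x5,x7}} {{x2,x3},{x1,x2,x3}}
  A135: {{x5},{x1,x5},{x3,x5},{x5,x7},{x1,x3,x5},{x1,x5,x7}}
  A145: {{x5},{x1,x5},{x3,x5},{x5,x7},{x1,x3,x5},{x1,x5,x7}}
  A234: {{x2,x3},{x1,x2,x3}}
  A345: {{x5},{x1,x5},{x3,x5},{x5,x7},{x1,x3,x5},{x1,x5,x7}}
  A1234: {{x2,x3},{x1,x2,x3}}
  A1345: {{x5},{x1,x5},{x3,x5},{x5,x7},{x1,x3,x5},{x1,x5,x7}}
C dims 8,12,8,2; δ0: rk 6, SNF 1^6; δ1: rk 6, SNF 1^6; δ2: rk 2, SNF 1^2
degree 0: 8−6−0 = 2 → Ȟ^0 ≅ Z^2
degree 1: 12−6−6 = 0 → Ȟ^1 ≅ 0
degree 2: 8−2−6 = 0 → Ȟ^2 ≅ 0

Ȟ^0 ≅ Z^2, Ȟ^1 ≅ 0 and Ȟ^2 ≅ 0


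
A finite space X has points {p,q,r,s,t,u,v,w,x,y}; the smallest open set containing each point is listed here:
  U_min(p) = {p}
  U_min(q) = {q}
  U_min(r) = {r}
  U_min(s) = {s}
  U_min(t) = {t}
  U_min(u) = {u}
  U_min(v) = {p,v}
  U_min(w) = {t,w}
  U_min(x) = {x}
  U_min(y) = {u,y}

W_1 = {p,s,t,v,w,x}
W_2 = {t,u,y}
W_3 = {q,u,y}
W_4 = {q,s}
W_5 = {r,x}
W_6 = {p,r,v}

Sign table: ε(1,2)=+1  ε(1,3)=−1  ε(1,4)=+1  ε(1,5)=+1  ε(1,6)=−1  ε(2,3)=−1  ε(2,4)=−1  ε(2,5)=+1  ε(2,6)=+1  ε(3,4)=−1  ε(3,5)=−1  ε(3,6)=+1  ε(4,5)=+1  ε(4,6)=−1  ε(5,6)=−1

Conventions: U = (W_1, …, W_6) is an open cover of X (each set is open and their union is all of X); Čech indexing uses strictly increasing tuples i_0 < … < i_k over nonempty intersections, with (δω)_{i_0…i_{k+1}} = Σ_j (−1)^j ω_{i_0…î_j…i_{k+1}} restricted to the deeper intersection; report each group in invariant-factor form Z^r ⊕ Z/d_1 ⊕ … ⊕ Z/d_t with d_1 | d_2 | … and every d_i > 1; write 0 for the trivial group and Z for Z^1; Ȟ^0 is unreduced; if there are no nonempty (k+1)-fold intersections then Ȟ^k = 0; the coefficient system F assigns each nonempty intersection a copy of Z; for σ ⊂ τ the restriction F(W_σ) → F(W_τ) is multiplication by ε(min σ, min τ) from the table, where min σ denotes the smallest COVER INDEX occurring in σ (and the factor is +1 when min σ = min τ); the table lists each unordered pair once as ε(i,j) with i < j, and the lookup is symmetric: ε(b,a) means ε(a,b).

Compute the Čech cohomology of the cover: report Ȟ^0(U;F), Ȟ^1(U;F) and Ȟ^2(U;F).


Ȟ^0(U;F) ≅ Z; Ȟ^1(U;F) ≅ Z^2; Ȟ^2(U;F) ≅ 0

nonempty intersections:
  W12={t} W14={s} W15={x} W16={p,v} W23={u,y} W34={q} W56={r}
C dims 6,7; δ0: rk 5, SNF 1^5
Ȟ^0: (6−5)−0=1 ⇒ Z
Ȟ^1: (7−0)−5=2 ⇒ Z^2
Ȟ^2: (0−0)−0=0 ⇒ 0


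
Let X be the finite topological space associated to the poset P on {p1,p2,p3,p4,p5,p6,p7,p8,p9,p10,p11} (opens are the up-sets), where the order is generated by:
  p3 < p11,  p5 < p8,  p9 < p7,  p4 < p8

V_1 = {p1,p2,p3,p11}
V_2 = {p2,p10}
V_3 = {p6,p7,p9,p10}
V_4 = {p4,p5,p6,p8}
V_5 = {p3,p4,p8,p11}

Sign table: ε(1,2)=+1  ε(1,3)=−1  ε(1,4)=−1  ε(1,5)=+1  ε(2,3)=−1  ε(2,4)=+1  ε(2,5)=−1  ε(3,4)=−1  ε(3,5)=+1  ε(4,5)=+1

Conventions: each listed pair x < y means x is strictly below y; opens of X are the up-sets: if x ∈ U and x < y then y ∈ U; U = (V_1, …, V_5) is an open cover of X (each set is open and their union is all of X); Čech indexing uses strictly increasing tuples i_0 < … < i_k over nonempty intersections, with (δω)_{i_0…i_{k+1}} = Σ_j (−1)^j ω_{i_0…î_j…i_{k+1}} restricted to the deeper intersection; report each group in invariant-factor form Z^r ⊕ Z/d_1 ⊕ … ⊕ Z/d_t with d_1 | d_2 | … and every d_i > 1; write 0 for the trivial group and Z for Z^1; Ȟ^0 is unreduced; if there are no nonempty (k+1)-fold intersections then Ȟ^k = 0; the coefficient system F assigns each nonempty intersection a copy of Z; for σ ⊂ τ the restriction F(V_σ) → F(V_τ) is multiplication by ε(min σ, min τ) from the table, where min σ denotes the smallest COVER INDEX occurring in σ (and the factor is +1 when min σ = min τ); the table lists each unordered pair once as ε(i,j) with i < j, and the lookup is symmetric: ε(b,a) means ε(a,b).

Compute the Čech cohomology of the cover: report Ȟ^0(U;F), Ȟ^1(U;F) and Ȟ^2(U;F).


Ȟ^0 = Z; Ȟ^1 = Z; Ȟ^2 = 0

nerve of the cover:
  V12={p2} V15={p3,p11} V23={p10} V34={p6} V45={p4,p8}
C dims 5,5; δ0: rk 4, SNF 1^4
Ȟ^0 = (5 − 4) − 0 = 1, so Ȟ^0 ≅ Z
Ȟ^1 = (5 − 0) − 4 = 1, so Ȟ^1 ≅ Z
Ȟ^2 = (0 − 0) − 0 = 0, so Ȟ^2 ≅ 0


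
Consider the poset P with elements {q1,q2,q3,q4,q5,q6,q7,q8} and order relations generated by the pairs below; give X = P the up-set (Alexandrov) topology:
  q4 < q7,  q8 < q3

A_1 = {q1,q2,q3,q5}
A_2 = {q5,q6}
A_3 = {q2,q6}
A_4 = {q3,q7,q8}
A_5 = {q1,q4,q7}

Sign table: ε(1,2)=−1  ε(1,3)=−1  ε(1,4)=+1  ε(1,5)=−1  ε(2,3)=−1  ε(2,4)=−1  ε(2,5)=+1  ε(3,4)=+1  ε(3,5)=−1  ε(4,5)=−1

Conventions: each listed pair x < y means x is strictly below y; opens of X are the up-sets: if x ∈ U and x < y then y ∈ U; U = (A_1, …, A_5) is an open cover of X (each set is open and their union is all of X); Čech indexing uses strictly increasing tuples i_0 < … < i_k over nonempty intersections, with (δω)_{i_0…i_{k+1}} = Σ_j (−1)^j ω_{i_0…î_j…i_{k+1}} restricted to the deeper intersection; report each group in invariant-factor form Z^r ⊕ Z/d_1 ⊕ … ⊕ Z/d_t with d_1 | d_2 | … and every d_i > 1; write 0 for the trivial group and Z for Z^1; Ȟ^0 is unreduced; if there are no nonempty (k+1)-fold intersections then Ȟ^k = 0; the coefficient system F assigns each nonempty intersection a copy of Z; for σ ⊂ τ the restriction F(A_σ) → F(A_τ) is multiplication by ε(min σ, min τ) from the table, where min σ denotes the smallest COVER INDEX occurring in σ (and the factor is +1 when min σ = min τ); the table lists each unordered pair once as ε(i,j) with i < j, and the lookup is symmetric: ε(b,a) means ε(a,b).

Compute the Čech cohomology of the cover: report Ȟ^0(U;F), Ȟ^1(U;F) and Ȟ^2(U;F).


nonempty intersections:
  A12={q5} A13={q2} A14={q3} A15={q1} A23={q6} A45={q7}
C dims 5,6; δ0: rk 5, SNF 1^4·2
Ȟ^0: (5−5)−0=0 ⇒ 0
Ȟ^1: (6−0)−5=1 plus torsion [2] ⇒ Z ⊕ Z/2
Ȟ^2: (0−0)−0=0 ⇒ 0

Ȟ^0(U;F) ≅ 0,  Ȟ^1(U;F) ≅ Z ⊕ Z/2,  Ȟ^2(U;F) ≅ 0


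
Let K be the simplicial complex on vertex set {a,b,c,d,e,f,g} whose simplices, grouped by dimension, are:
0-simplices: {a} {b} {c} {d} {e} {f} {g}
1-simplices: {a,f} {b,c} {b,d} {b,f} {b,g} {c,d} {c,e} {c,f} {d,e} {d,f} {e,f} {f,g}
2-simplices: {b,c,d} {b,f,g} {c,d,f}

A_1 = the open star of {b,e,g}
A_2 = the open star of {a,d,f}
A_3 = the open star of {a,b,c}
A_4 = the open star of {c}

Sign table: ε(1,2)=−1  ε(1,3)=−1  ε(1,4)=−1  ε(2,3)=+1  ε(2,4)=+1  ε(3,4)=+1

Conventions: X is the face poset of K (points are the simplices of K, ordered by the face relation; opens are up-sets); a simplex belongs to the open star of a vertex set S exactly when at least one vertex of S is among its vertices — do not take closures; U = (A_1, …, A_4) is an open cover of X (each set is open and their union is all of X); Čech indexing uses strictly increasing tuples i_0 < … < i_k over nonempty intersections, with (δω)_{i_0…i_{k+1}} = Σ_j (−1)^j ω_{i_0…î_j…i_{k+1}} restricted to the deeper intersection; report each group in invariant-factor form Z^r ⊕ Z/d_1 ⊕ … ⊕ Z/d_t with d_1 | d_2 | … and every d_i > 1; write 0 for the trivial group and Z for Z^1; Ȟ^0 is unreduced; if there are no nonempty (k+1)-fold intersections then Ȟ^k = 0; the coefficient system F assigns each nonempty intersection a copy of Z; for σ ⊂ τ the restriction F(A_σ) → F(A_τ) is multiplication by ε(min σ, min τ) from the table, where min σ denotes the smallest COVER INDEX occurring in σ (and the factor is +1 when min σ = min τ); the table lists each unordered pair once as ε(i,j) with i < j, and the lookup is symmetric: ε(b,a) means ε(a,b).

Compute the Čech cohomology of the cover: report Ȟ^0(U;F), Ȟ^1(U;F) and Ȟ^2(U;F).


nonempty overlaps:
  A1={{b},{e},{g},{b,c},{b,d},{b,f},{b,g},{c,e},{d,e},{e,f},{f,g},{b,c,d},{b,f,g}} A2={{a},{d},{f},{a,f},{b,d},{b,f},{c,d},{c,f},{d,e},{d,f},{e,f},{f,g},{b,c,d},{b,f,g},{c,d,f}} A3={{a},{b},{c},{a,f},{b,c},{b,d},{b,f},{b,g},{c,d},{c,e},{c,f},{b,c,d},{b,f,g},{c,d,f}} A4={{c},{b,c},{c,d},{c,e},{c,f},{b,c,d},{c,d,f}}
  A12={{b,d},{b,f},{d,e},{e,f},{f,g},{b,c,d},{b,f,g}} A13={{b},{b,c},{b,d},{b,f},{b,g},{c,e},{b,c,d},{b,f,g}} A14={{b,c},{c,e},{b,c,d}} A23={{a},{a,f},{b,d},{b,f},{c,d},{c,f},{b,c,d},{b,f,g},{c,d,f}} A24={{c,d},{c,f},{b,c,d},{c,d,f}} A34={{c},{b,c},{c,d},{c,e},{c,f},{b,c,d},{c,d,f}}
  A123={{b,d},{b,f},{b,c,d},{b,f,g}} A124={{b,c,d}} A134={{b,c},{c,e},{b,c,d}} A234={{c,d},{c,f},{b,c,d},{c,d,f}}
  A1234={{b,c,d}}
C dims 4,6,4,1; δ0: rk 3, SNF 1^3; δ1: rk 3, SNF 1^3; δ2: rk 1, SNF 1^1
degree 0: 4−3−0 = 1 → Ȟ^0 ≅ Z
degree 1: 6−3−3 = 0 → Ȟ^1 ≅ 0
degree 2: 4−1−3 = 0 → Ȟ^2 ≅ 0

Ȟ^0 ≅ Z; Ȟ^1 ≅ 0; Ȟ^2 ≅ 0


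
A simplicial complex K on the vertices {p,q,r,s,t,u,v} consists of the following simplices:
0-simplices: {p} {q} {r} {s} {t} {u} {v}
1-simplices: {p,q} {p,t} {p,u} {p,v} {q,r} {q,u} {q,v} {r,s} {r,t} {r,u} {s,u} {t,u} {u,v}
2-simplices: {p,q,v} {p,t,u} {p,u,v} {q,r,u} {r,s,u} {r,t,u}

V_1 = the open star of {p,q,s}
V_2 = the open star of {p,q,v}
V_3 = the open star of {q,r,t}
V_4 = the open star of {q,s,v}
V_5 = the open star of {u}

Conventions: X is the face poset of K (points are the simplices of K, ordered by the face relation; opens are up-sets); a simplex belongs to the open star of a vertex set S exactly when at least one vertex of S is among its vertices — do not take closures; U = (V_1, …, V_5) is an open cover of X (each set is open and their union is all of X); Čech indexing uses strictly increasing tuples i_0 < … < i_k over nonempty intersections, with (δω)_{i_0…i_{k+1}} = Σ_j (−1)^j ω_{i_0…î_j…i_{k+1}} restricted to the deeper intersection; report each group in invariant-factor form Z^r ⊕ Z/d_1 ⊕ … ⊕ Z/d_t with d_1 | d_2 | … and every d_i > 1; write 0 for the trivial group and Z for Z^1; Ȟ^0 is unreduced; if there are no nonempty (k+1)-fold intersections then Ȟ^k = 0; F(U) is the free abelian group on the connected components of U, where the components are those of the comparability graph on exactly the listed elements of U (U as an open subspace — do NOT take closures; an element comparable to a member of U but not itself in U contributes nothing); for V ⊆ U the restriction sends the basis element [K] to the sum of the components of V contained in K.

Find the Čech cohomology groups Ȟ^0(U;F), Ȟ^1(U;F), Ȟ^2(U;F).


Ȟ^0 = Z,  Ȟ^1 = Z,  Ȟ^2 = 0

nonempty intersections:
  V1={{p},{q},{s},{p,q},{p,t},{p,u},{p,v},{q,r},{q,u},{q,v},{r,s},{s,u},{p,q,v},{p,t,u},{p,u,v},{q,r,u},{r,s,u}} V2={{p},{q},{v},{p,q},{p,t},{p,u},{p,v},{q,r},{q,u},{q,v},{u,v},{p,q,v},{p,t,u},{p,u,v},{q,r,u}} V3={{q},{r},{t},{p,q},{p,t},{q,r},{q,u},{q,v},{r,s},{r,t},{r,u},{t,u},{p,q,v},{p,t,u},{q,r,u},{r,s,u},{r,t,u}} V4={{q},{s},{v},{p,q},{p,v},{q,r},{q,u},{q,v},{r,s},{s,u},{u,v},{p,q,v},{p,u,v},{q,r,u},{r,s,u}} V5={{u},{p,u},{q,u},{r,u},{s,u},{t,u},{u,v},{p,t,u},{p,u,v},{q,r,u},{r,s,u},{r,t,u}}
  V12={{p},{q},{p,q},{p,t},{p,u},{p,v},{q,r},{q,u},{q,v},{p,q,v},{p,t,u},{p,u,v},{q,r,u}} V13={{q},{p,q},{p,t},{q,r},{q,u},{q,v},{r,s},{p,q,v},{p,t,u},{q,r,u},{r,s,u}} V14={{q},{s},{p,q},{p,v},{q,r},{q,u},{q,v},{r,s},{s,u},{p,q,v},{p,u,v},{q,r,u},{r,s,u}} V15={{p,u},{q,u},{s,u},{p,t,u},{p,u,v},{q,r,u},{r,s,u}} V23={{q},{p,q},{p,t},{q,r},{q,u},{q,v},{p,q,v},{p,t,u},{q,r,u}} V24={{q},{v},{p,q},{p,v},{q,r},{q,u},{q,v},{u,v},{p,q,v},{p,u,v},{q,r,u}} V25={{p,u},{q,u},{u,v},{p,t,u},{p,u,v},{q,r,u}} V34={{q},{p,q},{q,r},{q,u},{q,v},{r,s},{p,q,v},{q,r,u},{r,s,u}} V35={{q,u},{r,u},{t,u},{p,t,u},{q,r,u},{r,s,u},{r,t,u}} V45={{q,u},{s,u},{u,v},{p,u,v},{q,r,u},{r,s,u}}
  V123={{q},{p,q},{p,t},{q,r},{q,u},{q,v},{p,q,v},{p,t,u},{q,r,u}} V124={{q},{p,q},{p,v},{q,r},{q,u},{q,v},{p,q,v},{p,u,v},{q,r,u}} V125={{p,u},{q,u},{p,t,u},{p,u,v},{q,r,u}} V134={{q},{p,q},{q,r},{q,u},{q,v},{r,s},{p,q,v},{q,r,u},{r,s,u}} V135={{q,u},{p,t,u},{q,r,u},{r,s,u}} V145={{q,u},{s,u},{p,u,v},{q,r,u},{r,s,u}} V234={{q},{p,q},{q,r},{q,u},{q,v},{p,q,v},{q,r,u}} V235={{q,u},{p,t,u},{q,r,u}} V245={{q,u},{u,v},{p,u,v},{q,r,u}} V345={{q,u},{q,r,u},{r,s,u}}
  V1234={{q},{p,q},{q,r},{q,u},{q,v},{p,q,v},{q,r,u}} V1235={{q,u},{p,t,u},{q,r,u}} V1245={{q,u},{p,u,v},{q,r,u}} V1345={{q,u},{q,r,u},{r,s,u}} V2345={{q,u},{q,r,u}}
  V12345={{q,u},{q,r,u}}
components per intersection:
  V1: {{p},{q},{p,q},{p,t},{p,u},{p,v},{q,r},{q,u},{q,v},{p,q,v},{p,t,u},{p,u,v},{q,r,u}} {{s},{r,s},{s,u},{r,s,u}}
  V2: {{p},{q},{v},{p,q},{p,t},{p,u},{p,v},{q,r},{q,u},{q,v},{u,v},{p,q,v},{p,t,u},{p,u,v},{q,r,u}}
  V3: {{q},{r},{t},{p,q},{p,t},{q,r},{q,u},{q,v},{r,s},{r,t},{r,u},{t,u},{p,q,v},{p,t,u},{q,r,u},{r,s,u},{r,t,u}}
  V4: {{q},{v},{p,q},{p,v},{q,r},{q,u},{q,v},{u,v},{p,q,v},{p,u,v},{q,r,u}} {{s},{r,s},{s,u},{r,s,u}}
  V5: {{u},{p,u},{q,u},{r,u},{s,u},{t,u},{u,v},{p,t,u},{p,u,v},{q,r,u},{r,s,u},{r,t,u}}
  V12: {{p},{q},{p,q},{p,t},{p,u},{p,v},{q,r},{q,u},{q,v},{p,q,v},{p,t,u},{p,u,v},{q,r,u}}
  V13: {{q},{p,q},{q,r},{q,u},{q,v},{p,q,v},{q,r,u}} {{p,t},{p,t,u}} {{r,s},{r,s,u}}
  V14: {{q},{p,q},{p,v},{q,r},{q,u},{q,v},{p,q,v},{p,u,v},{q,r,u}} {{s},{r,s},{s,u},{r,s,u}}
  V15: {{p,u},{p,t,u},{p,u,v}} {{q,u},{q,r,u}} {{s,u},{r,s,u}}
  V23: {{q},{p,q},{q,r},{q,u},{q,v},{p,q,v},{q,r,u}} {{p,t},{p,t,u}}
  V24: {{q},{v},{p,q},{p,v},{q,r},{q,u},{q,v},{u,v},{p,q,v},{p,u,v},{q,r,u}}
  V25: {{p,u},{u,v},{p,t,u},{p,u,v}} {{q,u},{q,r,u}}
  V34: {{q},{p,q},{q,r},{q,u},{q,v},{p,q,v},{q,r,u}} {{r,s},{r,s,u}}
  V35: {{q,u},{r,u},{t,u},{p,t,u},{q,r,u},{r,s,u},{r,t,u}}
  V45: {{q,u},{q,r,u}} {{s,u},{r,s,u}} {{u,v},{p,u,v}}
  V123: {{q},{p,q},{q,r},{q,u},{q,v},{p,q,v},{q,r,u}} {{p,t},{p,t,u}}
  V124: {{q},{p,q},{p,v},{q,r},{q,u},{q,v},{p,q,v},{p,u,v},{q,r,u}}
  V125: {{p,u},{p,t,u},{p,u,v}} {{q,u},{q,r,u}}
  V134: {{q},{p,q},{q,r},{q,u},{q,v},{p,q,v},{q,r,u}} {{r,s},{r,s,u}}
  V135: {{q,u},{q,r,u}} {{p,t,u}} {{r,s,u}}
  V145: {{q,u},{q,r,u}} {{s,u},{r,s,u}} {{p,u,v}}
  V234: {{q},{p,q},{q,r},{q,u},{q,v},{p,q,v},{q,r,u}}
  V235: {{q,u},{q,r,u}} {{p,t,u}}
  V245: {{q,u},{q,r,u}} {{u,v},{p,u,v}}
  V345: {{q,u},{q,r,u}} {{r,s,u}}
  V1234: {{q},{p,q},{q,r},{q,u},{q,v},{p,q,v},{q,r,u}}
  V1235: {{q,u},{q,r,u}} {{p,t,u}}
  V1245: {{q,u},{q,r,u}} {{p,u,v}}
  V1345: {{q,u},{q,r,u}} {{r,s,u}}
  V2345: {{q,u},{q,r,u}}
  V12345: {{q,u},{q,r,u}}
C dims 7,20,20,8; δ0: rk 6, SNF 1^6; δ1: rk 13, SNF 1^13; δ2: rk 7, SNF 1^7
Ȟ^0: (7−6)−0=1 ⇒ Z
Ȟ^1: (20−13)−6=1 ⇒ Z
Ȟ^2: (20−7)−13=0 ⇒ 0


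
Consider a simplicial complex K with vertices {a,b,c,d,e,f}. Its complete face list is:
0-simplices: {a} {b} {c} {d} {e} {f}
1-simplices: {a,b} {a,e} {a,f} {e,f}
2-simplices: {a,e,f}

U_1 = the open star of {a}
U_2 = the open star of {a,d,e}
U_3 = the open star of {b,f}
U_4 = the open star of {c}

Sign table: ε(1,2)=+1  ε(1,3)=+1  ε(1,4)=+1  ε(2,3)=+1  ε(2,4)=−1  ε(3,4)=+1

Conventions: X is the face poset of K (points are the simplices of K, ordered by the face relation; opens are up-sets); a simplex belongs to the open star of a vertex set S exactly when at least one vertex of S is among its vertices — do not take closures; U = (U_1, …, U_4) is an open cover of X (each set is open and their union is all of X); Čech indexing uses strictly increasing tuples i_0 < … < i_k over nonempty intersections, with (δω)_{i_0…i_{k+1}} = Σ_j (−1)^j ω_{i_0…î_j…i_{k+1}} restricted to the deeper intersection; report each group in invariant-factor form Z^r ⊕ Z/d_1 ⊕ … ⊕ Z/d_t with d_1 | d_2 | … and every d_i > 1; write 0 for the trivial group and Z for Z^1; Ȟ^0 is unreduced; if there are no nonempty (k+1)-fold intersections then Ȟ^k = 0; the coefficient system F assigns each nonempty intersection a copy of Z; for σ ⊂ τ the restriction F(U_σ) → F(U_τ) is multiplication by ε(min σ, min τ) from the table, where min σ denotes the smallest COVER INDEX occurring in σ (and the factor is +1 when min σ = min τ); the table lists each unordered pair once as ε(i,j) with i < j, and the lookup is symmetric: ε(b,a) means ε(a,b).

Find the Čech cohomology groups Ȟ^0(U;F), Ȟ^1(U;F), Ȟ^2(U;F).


nonempty overlaps:
  U1={{a},{a,b},{a,e},{a,f},{a,e,f}} U2={{a},{d},{e},{a,b},{a,e},{a,f},{e,f},{a,e,f}} U3={{b},{f},{a,b},{a,f},{e,f},{a,e,f}} U4={{c}}
  U12={{a},{a,b},{a,e},{a,f},{a,e,f}} U13={{a,b},{a,f},{a,e,f}} U23={{a,b},{a,f},{e,f},{a,e,f}}
  U123={{a,b},{a,f},{a,e,f}}
C dims 4,3,1; δ0: rk 2, SNF 1^2; δ1: rk 1, SNF 1^1
degree 0: 4−2−0 = 2 → Ȟ^0 ≅ Z^2
degree 1: 3−1−2 = 0 → Ȟ^1 ≅ 0
degree 2: 1−0−1 = 0 → Ȟ^2 ≅ 0

Ȟ^0 ≅ Z^2, Ȟ^1 ≅ 0 and Ȟ^2 ≅ 0


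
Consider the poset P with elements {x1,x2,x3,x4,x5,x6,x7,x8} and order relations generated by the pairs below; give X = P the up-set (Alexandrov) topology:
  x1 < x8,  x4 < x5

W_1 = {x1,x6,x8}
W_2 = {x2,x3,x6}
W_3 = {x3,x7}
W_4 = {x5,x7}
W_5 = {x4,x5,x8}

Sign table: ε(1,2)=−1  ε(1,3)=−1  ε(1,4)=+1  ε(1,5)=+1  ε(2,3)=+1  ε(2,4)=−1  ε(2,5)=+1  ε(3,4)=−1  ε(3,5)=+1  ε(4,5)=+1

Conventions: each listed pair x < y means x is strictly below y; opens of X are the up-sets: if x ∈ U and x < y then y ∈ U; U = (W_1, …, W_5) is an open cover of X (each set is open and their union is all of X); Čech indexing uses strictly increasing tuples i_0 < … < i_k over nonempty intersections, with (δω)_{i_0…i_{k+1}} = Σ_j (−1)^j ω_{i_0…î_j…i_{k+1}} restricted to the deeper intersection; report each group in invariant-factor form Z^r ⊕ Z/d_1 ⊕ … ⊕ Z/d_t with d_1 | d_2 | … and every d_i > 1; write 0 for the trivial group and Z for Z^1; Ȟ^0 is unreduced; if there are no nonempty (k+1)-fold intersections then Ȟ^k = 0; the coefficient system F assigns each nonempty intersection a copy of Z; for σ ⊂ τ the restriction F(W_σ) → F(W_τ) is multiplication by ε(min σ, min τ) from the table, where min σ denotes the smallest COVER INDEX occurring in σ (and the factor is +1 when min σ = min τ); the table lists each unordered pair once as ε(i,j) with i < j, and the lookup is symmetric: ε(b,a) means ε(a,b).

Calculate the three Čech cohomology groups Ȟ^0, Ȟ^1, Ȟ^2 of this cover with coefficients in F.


cover nerve:
  W12={x6} W15={x8} W23={x3} W34={x7} W45={x5}
C dims 5,5; δ0: rk 4, SNF 1^4
Ȟ^0: (5−4)−0=1 ⇒ Z
Ȟ^1: (5−0)−4=1 ⇒ Z
Ȟ^2: (0−0)−0=0 ⇒ 0

Ȟ^0 ≅ Z, Ȟ^1 ≅ Z, Ȟ^2 ≅ 0


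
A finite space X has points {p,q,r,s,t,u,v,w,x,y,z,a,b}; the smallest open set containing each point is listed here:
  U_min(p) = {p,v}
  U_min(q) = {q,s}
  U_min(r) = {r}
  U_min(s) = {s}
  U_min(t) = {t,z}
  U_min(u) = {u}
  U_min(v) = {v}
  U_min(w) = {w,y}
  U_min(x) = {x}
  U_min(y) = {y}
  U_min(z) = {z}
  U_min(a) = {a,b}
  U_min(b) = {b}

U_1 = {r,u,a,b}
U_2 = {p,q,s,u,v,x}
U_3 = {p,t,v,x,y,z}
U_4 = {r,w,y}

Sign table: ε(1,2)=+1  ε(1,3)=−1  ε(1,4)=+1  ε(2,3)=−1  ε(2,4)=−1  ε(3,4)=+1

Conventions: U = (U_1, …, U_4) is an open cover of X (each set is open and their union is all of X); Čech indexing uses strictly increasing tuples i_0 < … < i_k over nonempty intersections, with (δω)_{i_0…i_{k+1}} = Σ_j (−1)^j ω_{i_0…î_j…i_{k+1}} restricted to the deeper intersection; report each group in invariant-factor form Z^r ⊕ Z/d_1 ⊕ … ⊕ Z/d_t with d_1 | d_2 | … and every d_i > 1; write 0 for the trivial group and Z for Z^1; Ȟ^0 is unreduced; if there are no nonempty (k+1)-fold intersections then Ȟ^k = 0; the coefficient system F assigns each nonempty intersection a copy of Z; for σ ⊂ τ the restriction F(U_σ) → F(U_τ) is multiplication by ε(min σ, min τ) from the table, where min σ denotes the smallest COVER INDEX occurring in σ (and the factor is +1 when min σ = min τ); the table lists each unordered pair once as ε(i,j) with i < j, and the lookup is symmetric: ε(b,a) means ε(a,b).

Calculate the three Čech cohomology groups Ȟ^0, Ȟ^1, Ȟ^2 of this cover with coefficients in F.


Ȟ^0(U;F) ≅ 0, Ȟ^1(U;F) ≅ Z/2, Ȟ^2(U;F) ≅ 0

cover nerve:
  U12={u} U14={r} U23={p,v,x} U34={y}
C dims 4,4; δ0: rk 4, SNF 1^3·2
Ȟ^0: (4−4)−0=0 ⇒ 0
Ȟ^1: (4−0)−4=0 plus torsion [2] ⇒ Z/2
Ȟ^2: (0−0)−0=0 ⇒ 0


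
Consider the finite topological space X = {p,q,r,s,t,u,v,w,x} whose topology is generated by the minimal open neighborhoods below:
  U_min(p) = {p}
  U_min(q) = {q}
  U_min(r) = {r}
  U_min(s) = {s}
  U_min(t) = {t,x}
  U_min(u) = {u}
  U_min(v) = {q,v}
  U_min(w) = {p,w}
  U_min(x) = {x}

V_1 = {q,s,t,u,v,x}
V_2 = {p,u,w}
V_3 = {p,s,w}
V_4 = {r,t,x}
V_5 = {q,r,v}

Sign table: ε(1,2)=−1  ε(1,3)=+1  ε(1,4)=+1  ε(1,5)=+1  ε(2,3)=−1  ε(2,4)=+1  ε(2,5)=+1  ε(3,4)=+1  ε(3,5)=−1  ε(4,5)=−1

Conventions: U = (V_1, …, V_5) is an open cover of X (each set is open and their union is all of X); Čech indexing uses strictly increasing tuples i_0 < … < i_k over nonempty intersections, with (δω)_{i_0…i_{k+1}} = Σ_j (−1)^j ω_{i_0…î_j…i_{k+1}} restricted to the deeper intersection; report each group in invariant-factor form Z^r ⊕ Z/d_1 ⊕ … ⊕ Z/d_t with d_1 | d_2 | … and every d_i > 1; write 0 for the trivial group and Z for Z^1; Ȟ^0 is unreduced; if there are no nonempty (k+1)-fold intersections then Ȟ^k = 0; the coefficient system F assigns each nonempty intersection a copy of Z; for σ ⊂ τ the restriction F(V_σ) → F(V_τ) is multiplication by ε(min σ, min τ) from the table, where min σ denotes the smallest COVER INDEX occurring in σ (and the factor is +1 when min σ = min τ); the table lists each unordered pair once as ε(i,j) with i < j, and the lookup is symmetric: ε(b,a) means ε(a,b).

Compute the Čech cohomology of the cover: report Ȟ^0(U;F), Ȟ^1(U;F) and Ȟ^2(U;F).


Ȟ^0 = 0, Ȟ^1 = Z ⊕ Z/2, Ȟ^2 = 0

nonempty intersections:
  V12={u} V13={s} V14={t,x} V15={q,v} V23={p,w} V45={r}
C dims 5,6; δ0: rk 5, SNF 1^4·2
Ȟ^0: (5−5)−0=0 ⇒ 0
Ȟ^1: (6−0)−5=1 plus torsion [2] ⇒ Z ⊕ Z/2
Ȟ^2: (0−0)−0=0 ⇒ 0


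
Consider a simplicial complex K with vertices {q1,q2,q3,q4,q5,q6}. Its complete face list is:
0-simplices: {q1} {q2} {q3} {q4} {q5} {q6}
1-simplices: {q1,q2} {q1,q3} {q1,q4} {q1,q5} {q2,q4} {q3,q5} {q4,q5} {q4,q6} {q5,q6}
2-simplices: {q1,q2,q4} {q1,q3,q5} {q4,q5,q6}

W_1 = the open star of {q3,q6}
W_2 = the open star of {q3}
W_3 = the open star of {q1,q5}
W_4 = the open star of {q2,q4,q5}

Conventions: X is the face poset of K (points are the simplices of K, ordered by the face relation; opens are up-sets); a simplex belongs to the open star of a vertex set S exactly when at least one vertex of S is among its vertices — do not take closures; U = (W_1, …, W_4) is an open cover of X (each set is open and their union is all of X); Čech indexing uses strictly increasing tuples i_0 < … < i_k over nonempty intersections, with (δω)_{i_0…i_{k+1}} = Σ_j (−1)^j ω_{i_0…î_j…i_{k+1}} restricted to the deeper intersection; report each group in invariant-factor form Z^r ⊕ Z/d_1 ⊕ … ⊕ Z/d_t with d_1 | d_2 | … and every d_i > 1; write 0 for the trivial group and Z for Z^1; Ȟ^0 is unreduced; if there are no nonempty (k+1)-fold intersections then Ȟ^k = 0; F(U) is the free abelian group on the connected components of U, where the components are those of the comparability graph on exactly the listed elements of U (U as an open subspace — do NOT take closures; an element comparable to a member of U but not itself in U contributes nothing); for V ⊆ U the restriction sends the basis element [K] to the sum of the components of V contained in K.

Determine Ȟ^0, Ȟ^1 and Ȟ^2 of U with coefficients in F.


intersection data:
  W1={{q3},{q6},{q1,q3},{q3,q5},{q4,q6},{q5,q6},{q1,q3,q5},{q4,q5,q6}} W2={{q3},{q1,q3},{q3,q5},{q1,q3,q5}} W3={{q1},{q5},{q1,q2},{q1,q3},{q1,q4},{q1,q5},{q3,q5},{q4,q5},{q5,q6},{q1,q2,q4},{q1,q3,q5},{q4,q5,q6}} W4={{q2},{q4},{q5},{q1,q2},{q1,q4},{q1,q5},{q2,q4},{q3,q5},{q4,q5},{q4,q6},{q5,q6},{q1,q2,q4},{q1,q3,q5},{q4,q5,q6}}
  W12={{q3},{q1,q3},{q3,q5},{q1,q3,q5}} W13={{q1,q3},{q3,q5},{q5,q6},{q1,q3,q5},{q4,q5,q6}} W14={{q3,q5},{q4,q6},{q5,q6},{q1,q3,q5},{q4,q5,q6}} W23={{q1,q3},{q3,q5},{q1,q3,q5}} W24={{q3,q5},{q1,q3,q5}} W34={{q5},{q1,q2},{q1,q4},{q1,q5},{q3,q5},{q4,q5},{q5,q6},{q1,q2,q4},{q1,q3,q5},{q4,q5,q6}}
  W123={{q1,q3},{q3,q5},{q1,q3,q5}} W124={{q3,q5},{q1,q3,q5}} W134={{q3,q5},{q5,q6},{q1,q3,q5},{q4,q5,q6}} W234={{q3,q5},{q1,q3,q5}}
  W1234={{q3,q5},{q1,q3,q5}}
components per intersection:
  W1: {{q3},{q1,q3},{q3,q5},{q1,q3,q5}} {{q6},{q4,q6},{q5,q6},{q4,q5,q6}}
  W2: {{q3},{q1,q3},{q3,q5},{q1,q3,q5}}
  W3: {{q1},{q5},{q1,q2},{q1,q3},{q1,q4},{q1,q5},{q3,q5},{q4,q5},{q5,q6},{q1,q2,q4},{q1,q3,q5},{q4,q5,q6}}
  W4: {{q2},{q4},{q5},{q1,q2},{q1,q4},{q1,q5},{q2,q4},{q3,q5},{q4,q5},{q4,q6},{q5,q6},{q1,q2,q4},{q1,q3,q5},{q4,q5,q6}}
  W12: {{q3},{q1,q3},{q3,q5},{q1,q3,q5}}
  W13: {{q1,q3},{q3,q5},{q1,q3,q5}} {{q5,q6},{q4,q5,q6}}
  W14: {{q3,q5},{q1,q3,q5}} {{q4,q6},{q5,q6},{q4,q5,q6}}
  W23: {{q1,q3},{q3,q5},{q1,q3,q5}}
  W24: {{q3,q5},{q1,q3,q5}}
  W34: {{q5},{q1,q5},{q3,q5},{q4,q5},{q5,q6},{q1,q3,q5},{q4,q5,q6}} {{q1,q2},{q1,q4},{q1,q2,q4}}
  W123: {{q1,q3},{q3,q5},{q1,q3,q5}}
  W124: {{q3,q5},{q1,q3,q5}}
  W134: {{q3,q5},{q1,q3,q5}} {{q5,q6},{q4,q5,q6}}
  W234: {{q3,q5},{q1,q3,q5}}
  W1234: {{q3,q5},{q1,q3,q5}}
C dims 5,9,5,1; δ0: rk 4, SNF 1^4; δ1: rk 4, SNF 1^4; δ2: rk 1, SNF 1^1
Ȟ^0 = (5 − 4) − 0 = 1, so Ȟ^0 ≅ Z
Ȟ^1 = (9 − 4) − 4 = 1, so Ȟ^1 ≅ Z
Ȟ^2 = (5 − 1) − 4 = 0, so Ȟ^2 ≅ 0

Ȟ^0 = Z, Ȟ^1 = Z, Ȟ^2 = 0


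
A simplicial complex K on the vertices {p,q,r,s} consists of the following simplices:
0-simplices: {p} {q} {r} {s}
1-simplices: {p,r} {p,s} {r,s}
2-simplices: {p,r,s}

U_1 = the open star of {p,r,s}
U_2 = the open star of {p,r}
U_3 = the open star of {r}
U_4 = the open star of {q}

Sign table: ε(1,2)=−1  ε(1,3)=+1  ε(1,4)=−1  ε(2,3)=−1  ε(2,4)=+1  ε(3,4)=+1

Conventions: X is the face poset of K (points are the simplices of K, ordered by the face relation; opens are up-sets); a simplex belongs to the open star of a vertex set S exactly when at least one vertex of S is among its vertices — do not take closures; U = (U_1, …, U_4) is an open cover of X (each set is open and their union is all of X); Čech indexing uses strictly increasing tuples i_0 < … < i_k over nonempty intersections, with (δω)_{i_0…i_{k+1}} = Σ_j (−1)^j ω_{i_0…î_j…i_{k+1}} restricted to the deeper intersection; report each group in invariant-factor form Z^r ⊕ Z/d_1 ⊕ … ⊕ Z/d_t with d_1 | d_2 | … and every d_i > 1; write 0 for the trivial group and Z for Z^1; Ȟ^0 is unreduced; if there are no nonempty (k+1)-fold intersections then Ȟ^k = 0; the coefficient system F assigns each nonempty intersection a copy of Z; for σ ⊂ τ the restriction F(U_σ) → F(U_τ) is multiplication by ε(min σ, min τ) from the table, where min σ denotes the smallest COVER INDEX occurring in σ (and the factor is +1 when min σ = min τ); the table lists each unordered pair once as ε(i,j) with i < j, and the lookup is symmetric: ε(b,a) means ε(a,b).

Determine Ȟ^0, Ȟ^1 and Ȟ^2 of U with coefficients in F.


Ȟ^0 ≅ Z^2; Ȟ^1 ≅ 0; Ȟ^2 ≅ 0

cover nerve:
  U1={{p},{r},{s},{p,r},{p,s},{r,s},{p,r,s}} U2={{p},{r},{p,r},{p,s},{r,s},{p,r,s}} U3={{r},{p,r},{r,s},{p,r,s}} U4={{q}}
  U12={{p},{r},{p,r},{p,s},{r,s},{p,r,s}} U13={{r},{p,r},{r,s},{p,r,s}} U23={{r},{p,r},{r,s},{p,r,s}}
  U123={{r},{p,r},{r,s},{p,r,s}}
C dims 4,3,1; δ0: rk 2, SNF 1^2; δ1: rk 1, SNF 1^1
Ȟ^0: (4−2)−0=2 ⇒ Z^2
Ȟ^1: (3−1)−2=0 ⇒ 0
Ȟ^2: (1−0)−1=0 ⇒ 0


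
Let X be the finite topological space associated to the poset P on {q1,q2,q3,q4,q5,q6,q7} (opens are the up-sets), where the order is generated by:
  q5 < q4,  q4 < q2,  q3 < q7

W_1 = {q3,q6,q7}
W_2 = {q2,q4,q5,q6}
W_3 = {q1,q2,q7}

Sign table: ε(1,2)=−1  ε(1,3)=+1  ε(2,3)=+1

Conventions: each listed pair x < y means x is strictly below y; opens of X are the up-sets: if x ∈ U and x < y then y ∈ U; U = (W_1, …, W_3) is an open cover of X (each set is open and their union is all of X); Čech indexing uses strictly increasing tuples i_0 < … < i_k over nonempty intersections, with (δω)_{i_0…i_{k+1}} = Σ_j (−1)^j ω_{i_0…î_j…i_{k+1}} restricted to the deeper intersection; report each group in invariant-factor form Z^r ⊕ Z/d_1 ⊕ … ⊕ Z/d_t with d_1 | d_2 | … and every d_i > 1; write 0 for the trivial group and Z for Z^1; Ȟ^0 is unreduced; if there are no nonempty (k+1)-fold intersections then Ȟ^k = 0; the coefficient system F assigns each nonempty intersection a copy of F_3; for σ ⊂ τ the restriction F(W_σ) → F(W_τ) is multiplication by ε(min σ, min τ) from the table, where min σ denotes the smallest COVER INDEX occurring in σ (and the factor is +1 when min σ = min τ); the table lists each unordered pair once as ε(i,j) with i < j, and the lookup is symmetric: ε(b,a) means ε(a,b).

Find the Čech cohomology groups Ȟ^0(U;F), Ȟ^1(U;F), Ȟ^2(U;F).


Ȟ^0 = 0, Ȟ^1 = 0, Ȟ^2 = 0

nerve simplices:
  W12={q6} W13={q7} W23={q2}
C dims 3,3; δ0: rk_F3 3
degree 0: 3−3−0 = 0 → Ȟ^0 ≅ 0
degree 1: 3−0−3 = 0 → Ȟ^1 ≅ 0
degree 2: 0−0−0 = 0 → Ȟ^2 ≅ 0


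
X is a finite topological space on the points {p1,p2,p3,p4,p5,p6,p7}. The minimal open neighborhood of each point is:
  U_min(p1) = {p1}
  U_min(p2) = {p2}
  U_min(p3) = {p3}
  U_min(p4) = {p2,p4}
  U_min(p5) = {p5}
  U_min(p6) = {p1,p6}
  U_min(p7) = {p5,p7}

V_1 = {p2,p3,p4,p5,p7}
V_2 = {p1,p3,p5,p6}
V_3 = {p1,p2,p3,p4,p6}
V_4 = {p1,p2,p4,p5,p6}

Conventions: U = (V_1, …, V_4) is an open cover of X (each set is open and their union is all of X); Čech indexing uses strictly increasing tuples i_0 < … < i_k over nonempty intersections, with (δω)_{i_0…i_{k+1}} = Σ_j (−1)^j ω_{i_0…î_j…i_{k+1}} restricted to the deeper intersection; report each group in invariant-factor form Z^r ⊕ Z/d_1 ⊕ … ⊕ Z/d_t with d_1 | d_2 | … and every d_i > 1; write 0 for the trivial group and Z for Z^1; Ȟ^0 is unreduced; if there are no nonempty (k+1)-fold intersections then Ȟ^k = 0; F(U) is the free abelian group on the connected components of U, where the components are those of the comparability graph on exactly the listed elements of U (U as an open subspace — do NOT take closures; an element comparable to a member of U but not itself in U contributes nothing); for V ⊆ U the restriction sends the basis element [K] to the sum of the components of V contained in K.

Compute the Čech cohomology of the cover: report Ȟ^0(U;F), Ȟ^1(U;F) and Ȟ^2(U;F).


Ȟ^0 ≅ Z^4; Ȟ^1 ≅ 0; Ȟ^2 ≅ 0

nonempty intersections:
  V12={p3,p5} V13={p2,p3,p4} V14={p2,p4,p5} V23={p1,p3,p6} V24={p1,p5,p6} V34={p1,p2,p4,p6}
  V123={p3} V124={p5} V134={p2,p4} V234={p1,p6}
components per intersection:
  V1: {p2,p4} {p3} {p5,p7}
  V2: {p1,p6} {p3} {p5}
  V3: {p1,p6} {p2,p4} {p3}
  V4: {p1,p6} {p2,p4} {p5}
  V12: {p3} {p5}
  V13: {p2,p4} {p3}
  V14: {p2,p4} {p5}
  V23: {p1,p6} {p3}
  V24: {p1,p6} {p5}
  V34: {p1,p6} {p2,p4}
  V123: {p3}
  V124: {p5}
  V134: {p2,p4}
  V234: {p1,p6}
C dims 12,12,4; δ0: rk 8, SNF 1^8; δ1: rk 4, SNF 1^4
Ȟ^0: (12−8)−0=4 ⇒ Z^4
Ȟ^1: (12−4)−8=0 ⇒ 0
Ȟ^2: (4−0)−4=0 ⇒ 0


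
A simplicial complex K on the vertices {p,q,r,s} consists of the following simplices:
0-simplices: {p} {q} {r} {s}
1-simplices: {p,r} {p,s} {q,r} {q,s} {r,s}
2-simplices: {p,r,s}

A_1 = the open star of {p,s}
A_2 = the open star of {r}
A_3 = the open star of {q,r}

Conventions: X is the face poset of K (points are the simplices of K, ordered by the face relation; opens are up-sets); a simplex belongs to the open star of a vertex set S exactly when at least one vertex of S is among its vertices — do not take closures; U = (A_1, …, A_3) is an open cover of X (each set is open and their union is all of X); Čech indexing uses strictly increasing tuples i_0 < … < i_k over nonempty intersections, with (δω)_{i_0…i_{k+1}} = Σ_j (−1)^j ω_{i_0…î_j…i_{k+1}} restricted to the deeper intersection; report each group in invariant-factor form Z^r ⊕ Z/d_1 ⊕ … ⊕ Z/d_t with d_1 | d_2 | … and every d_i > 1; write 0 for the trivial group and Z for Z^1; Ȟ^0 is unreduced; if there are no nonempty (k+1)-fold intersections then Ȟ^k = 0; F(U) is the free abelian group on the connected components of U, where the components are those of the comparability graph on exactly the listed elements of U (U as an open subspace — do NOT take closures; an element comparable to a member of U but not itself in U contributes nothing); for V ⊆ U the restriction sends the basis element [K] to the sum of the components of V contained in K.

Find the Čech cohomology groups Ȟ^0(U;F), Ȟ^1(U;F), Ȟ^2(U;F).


Ȟ^0(U;F) ≅ Z,  Ȟ^1(U;F) ≅ Z,  Ȟ^2(U;F) ≅ 0

nerve simplices:
  A1={{p},{s},{p,r},{p,s},{q,s},{r,s},{p,r,s}} A2={{r},{p,r},{q,r},{r,s},{p,r,s}} A3={{q},{r},{p,r},{q,r},{q,s},{r,s},{p,r,s}}
  A12={{p,r},{r,s},{p,r,s}} A13={{p,r},{q,s},{r,s},{p,r,s}} A23={{r},{p,r},{q,r},{r,s},{p,r,s}}
  A123={{p,r},{r,s},{p,r,s}}
components per intersection:
  A1: {{p},{s},{p,r},{p,s},{q,s},{r,s},{p,r,s}}
  A2: {{r},{p,r},{q,r},{r,s},{p,r,s}}
  A3: {{q},{r},{p,r},{q,r},{q,s},{r,s},{p,r,s}}
  A12: {{p,r},{r,s},{p,r,s}}
  A13: {{p,r},{r,s},{p,r,s}} {{q,s}}
  A23: {{r},{p,r},{q,r},{r,s},{p,r,s}}
  A123: {{p,r},{r,s},{p,r,s}}
C dims 3,4,1; δ0: rk 2, SNF 1^2; δ1: rk 1, SNF 1^1
degree 0: 3−2−0 = 1 → Ȟ^0 ≅ Z
degree 1: 4−1−2 = 1 → Ȟ^1 ≅ Z
degree 2: 1−0−1 = 0 → Ȟ^2 ≅ 0


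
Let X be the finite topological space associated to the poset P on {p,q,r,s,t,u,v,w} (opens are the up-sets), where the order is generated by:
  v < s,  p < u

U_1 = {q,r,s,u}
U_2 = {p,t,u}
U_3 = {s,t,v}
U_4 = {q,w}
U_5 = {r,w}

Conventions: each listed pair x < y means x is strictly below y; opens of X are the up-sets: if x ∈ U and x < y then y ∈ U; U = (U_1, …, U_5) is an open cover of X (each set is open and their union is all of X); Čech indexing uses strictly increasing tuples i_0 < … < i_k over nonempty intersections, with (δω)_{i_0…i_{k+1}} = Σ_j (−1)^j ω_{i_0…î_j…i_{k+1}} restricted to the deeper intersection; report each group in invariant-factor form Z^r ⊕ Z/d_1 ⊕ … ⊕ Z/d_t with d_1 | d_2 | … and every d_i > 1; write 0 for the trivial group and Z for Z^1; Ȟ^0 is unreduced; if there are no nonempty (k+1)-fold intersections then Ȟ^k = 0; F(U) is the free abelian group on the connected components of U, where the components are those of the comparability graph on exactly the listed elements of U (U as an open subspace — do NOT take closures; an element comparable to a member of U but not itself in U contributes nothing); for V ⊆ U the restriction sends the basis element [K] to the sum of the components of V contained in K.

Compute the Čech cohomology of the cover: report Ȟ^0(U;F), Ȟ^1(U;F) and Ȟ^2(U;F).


nonempty overlaps:
  U12={u} U13={s} U14={q} U15={r} U23={t} U45={w}
components per intersection:
  U1: {q} {r} {s} {u}
  U2: {p,u} {t}
  U3: {s,v} {t}
  U4: {q} {w}
  U5: {r} {w}
  U12: {u}
  U13: {s}
  U14: {q}
  U15: {r}
  U23: {t}
  U45: {w}
C dims 12,6; δ0: rk 6, SNF 1^6
degree 0: 12−6−0 = 6 → Ȟ^0 ≅ Z^6
degree 1: 6−0−6 = 0 → Ȟ^1 ≅ 0
degree 2: 0−0−0 = 0 → Ȟ^2 ≅ 0

Ȟ^0 ≅ Z^6, Ȟ^1 ≅ 0 and Ȟ^2 ≅ 0


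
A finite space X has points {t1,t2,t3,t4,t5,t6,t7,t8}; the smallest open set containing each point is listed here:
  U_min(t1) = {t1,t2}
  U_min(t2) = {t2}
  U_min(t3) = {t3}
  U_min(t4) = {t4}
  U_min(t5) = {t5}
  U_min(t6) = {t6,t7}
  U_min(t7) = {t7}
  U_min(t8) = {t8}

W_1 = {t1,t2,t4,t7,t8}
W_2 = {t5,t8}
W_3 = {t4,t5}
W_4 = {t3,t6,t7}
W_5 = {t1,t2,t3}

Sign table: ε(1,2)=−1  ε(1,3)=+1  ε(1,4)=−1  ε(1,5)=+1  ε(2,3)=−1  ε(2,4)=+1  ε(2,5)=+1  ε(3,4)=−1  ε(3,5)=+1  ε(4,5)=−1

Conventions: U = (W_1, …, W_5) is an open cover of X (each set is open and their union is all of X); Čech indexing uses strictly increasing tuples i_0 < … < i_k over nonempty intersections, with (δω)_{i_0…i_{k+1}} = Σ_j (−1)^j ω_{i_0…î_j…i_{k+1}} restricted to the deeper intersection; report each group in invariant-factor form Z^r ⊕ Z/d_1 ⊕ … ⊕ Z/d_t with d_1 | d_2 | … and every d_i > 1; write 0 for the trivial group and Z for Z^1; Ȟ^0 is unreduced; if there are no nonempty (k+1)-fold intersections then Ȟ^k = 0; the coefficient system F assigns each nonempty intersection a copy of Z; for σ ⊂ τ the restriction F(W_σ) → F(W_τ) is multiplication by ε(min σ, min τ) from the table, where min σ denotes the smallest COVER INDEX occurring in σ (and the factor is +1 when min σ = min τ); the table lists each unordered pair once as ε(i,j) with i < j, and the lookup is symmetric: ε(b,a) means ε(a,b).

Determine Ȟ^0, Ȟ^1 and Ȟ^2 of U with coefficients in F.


Ȟ^0 ≅ Z,  Ȟ^1 ≅ Z^2,  Ȟ^2 ≅ 0

nonempty intersections:
  W12={t8} W13={t4} W14={t7} W15={t1,t2} W23={t5} W45={t3}
C dims 5,6; δ0: rk 4, SNF 1^4
Ȟ^0: (5−4)−0=1 ⇒ Z
Ȟ^1: (6−0)−4=2 ⇒ Z^2
Ȟ^2: (0−0)−0=0 ⇒ 0
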